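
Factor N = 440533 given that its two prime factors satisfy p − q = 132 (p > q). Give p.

733

Since p = q + 132, we have 440533 = q(q + 132), so q² + 132q − 440533 = 0.
Discriminant: 132² + 4·440533 = 17424 + 1762132 = 1779556; √1779556 = 1334.
q = (−132 + 1334)/2 = 601, and p = q + 132 = 733.
Check: 601 · 733 = 440533.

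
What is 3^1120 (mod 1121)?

765

3^1 ≡ 3 (mod 1121)
3^2 ≡ 3^2 = 9 ≡ 9 (mod 1121)
3^4 ≡ 9^2 = 81 ≡ 81 (mod 1121)
3^8 ≡ 81^2 = 6561 ≡ 956 (mod 1121)
3^16 ≡ 956^2 = 913936 ≡ 321 (mod 1121)
3^32 ≡ 321^2 = 103041 ≡ 1030 (mod 1121)
3^64 ≡ 1030^2 = 1060900 ≡ 434 (mod 1121)
3^128 ≡ 434^2 = 188356 ≡ 28 (mod 1121)
3^256 ≡ 28^2 = 784 ≡ 784 (mod 1121)
3^512 ≡ 784^2 = 614656 ≡ 348 (mod 1121)
3^1024 ≡ 348^2 = 121104 ≡ 36 (mod 1121)
1120 = 1024 + 64 + 32 in binary powers of 2.
So 3^1120 ≡ 36 · 434 · 1030 ≡ 765 (mod 1121).
Since 765 ≠ 1, base 3 is a Fermat witness: 1121 is composite.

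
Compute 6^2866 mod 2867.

6^1 ≡ 6 (mod 2867)
6^2 ≡ 6^2 = 36 ≡ 36 (mod 2867)
6^4 ≡ 36^2 = 1296 ≡ 1296 (mod 2867)
6^8 ≡ 1296^2 = 1679616 ≡ 2421 (mod 2867)
6^16 ≡ 2421^2 = 5861241 ≡ 1093 (mod 2867)
6^32 ≡ 1093^2 = 1194649 ≡ 1977 (mod 2867)
6^64 ≡ 1977^2 = 3908529 ≡ 808 (mod 2867)
6^128 ≡ 808^2 = 652864 ≡ 2055 (mod 2867)
6^256 ≡ 2055^2 = 4223025 ≡ 2801 (mod 2867)
6^512 ≡ 2801^2 = 7845601 ≡ 1489 (mod 2867)
6^1024 ≡ 1489^2 = 2217121 ≡ 930 (mod 2867)
6^2048 ≡ 930^2 = 864900 ≡ 1933 (mod 2867)
2866 = 2048 + 512 + 256 + 32 + 16 + 2 in binary powers of 2.
So 6^2866 ≡ 1933 · 1489 · 2801 · 1977 · 1093 · 36 ≡ 1896 (mod 2867).
Since 1896 ≠ 1, base 6 is a Fermat witness: 2867 is composite.

1896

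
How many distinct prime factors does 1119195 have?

1119195 = 3^2 · 124355
124355 = 5 · 24871
24871 = 7 · 3553
3553 = 11 · 323
323 = 17 · 19
1119195 = 3^2 · 5 · 7 · 11 · 17 · 19, which has 6 distinct prime factors.

6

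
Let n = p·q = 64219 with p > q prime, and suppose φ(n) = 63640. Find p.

φ(n) = (p−1)(q−1) = n − (p+q) + 1, so p + q = 64219 − 63640 + 1 = 580.
p and q are the roots of t² − 580t + 64219 = 0.
Discriminant: 580² − 4·64219 = 336400 − 256876 = 79524; √79524 = 282.
q = (580 − 282)/2 = 149, p = (580 + 282)/2 = 431.
Check: 149 · 431 = 64219.

431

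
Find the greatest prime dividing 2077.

67

2077 = 31 · 67
67 is prime.
So 2077 = 31 · 67; the largest prime factor is 67.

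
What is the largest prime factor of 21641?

67

21641 = 17 · 1273
1273 = 19 · 67
67 is prime.
So 21641 = 17 · 19 · 67; the largest prime factor is 67.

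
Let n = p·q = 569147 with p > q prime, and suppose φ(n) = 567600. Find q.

φ(n) = (p−1)(q−1) = n − (p+q) + 1, so p + q = 569147 − 567600 + 1 = 1548.
p and q are the roots of t² − 1548t + 569147 = 0.
Discriminant: 1548² − 4·569147 = 2396304 − 2276588 = 119716; √119716 = 346.
q = (1548 − 346)/2 = 601, p = (1548 + 346)/2 = 947.
Check: 601 · 947 = 569147.

601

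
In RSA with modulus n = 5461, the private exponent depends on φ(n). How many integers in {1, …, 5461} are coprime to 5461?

5292

Factor: 5461 = 43 · 127.
φ(5461) = (43−1) · (127−1) = 42 · 126 = 5292.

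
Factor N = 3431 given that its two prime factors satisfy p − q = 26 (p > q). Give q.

47

Since p = q + 26, we have 3431 = q(q + 26), so q² + 26q − 3431 = 0.
Discriminant: 26² + 4·3431 = 676 + 13724 = 14400; √14400 = 120.
q = (−26 + 120)/2 = 47, and p = q + 26 = 73.
Check: 47 · 73 = 3431.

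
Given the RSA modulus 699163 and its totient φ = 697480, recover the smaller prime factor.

743

φ(n) = (p−1)(q−1) = n − (p+q) + 1, so p + q = 699163 − 697480 + 1 = 1684.
p and q are the roots of t² − 1684t + 699163 = 0.
Discriminant: 1684² − 4·699163 = 2835856 − 2796652 = 39204; √39204 = 198.
q = (1684 − 198)/2 = 743, p = (1684 + 198)/2 = 941.
Check: 743 · 941 = 699163.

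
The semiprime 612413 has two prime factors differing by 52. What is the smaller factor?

Since p = q + 52, we have 612413 = q(q + 52), so q² + 52q − 612413 = 0.
Discriminant: 52² + 4·612413 = 2704 + 2449652 = 2452356; √2452356 = 1566.
q = (−52 + 1566)/2 = 757, and p = q + 52 = 809.
Check: 757 · 809 = 612413.

757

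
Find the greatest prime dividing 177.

177 = 3 · 59
59 is prime.
So 177 = 3 · 59; the largest prime factor is 59.

59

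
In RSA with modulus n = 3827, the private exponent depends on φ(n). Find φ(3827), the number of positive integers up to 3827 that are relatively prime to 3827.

3696

Factor: 3827 = 43 · 89.
φ(3827) = (43−1) · (89−1) = 42 · 88 = 3696.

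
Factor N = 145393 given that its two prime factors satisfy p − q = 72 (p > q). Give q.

347

Since p = q + 72, we have 145393 = q(q + 72), so q² + 72q − 145393 = 0.
Discriminant: 72² + 4·145393 = 5184 + 581572 = 586756; √586756 = 766.
q = (−72 + 766)/2 = 347, and p = q + 72 = 419.
Check: 347 · 419 = 145393.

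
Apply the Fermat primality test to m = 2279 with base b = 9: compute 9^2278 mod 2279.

702

9^1 ≡ 9 (mod 2279)
9^2 ≡ 9^2 = 81 ≡ 81 (mod 2279)
9^4 ≡ 81^2 = 6561 ≡ 2003 (mod 2279)
9^8 ≡ 2003^2 = 4012009 ≡ 969 (mod 2279)
9^16 ≡ 969^2 = 938961 ≡ 13 (mod 2279)
9^32 ≡ 13^2 = 169 ≡ 169 (mod 2279)
9^64 ≡ 169^2 = 28561 ≡ 1213 (mod 2279)
9^128 ≡ 1213^2 = 1471369 ≡ 1414 (mod 2279)
9^256 ≡ 1414^2 = 1999396 ≡ 713 (mod 2279)
9^512 ≡ 713^2 = 508369 ≡ 152 (mod 2279)
9^1024 ≡ 152^2 = 23104 ≡ 314 (mod 2279)
9^2048 ≡ 314^2 = 98596 ≡ 599 (mod 2279)
2278 = 2048 + 128 + 64 + 32 + 4 + 2 in binary powers of 2.
So 9^2278 ≡ 599 · 1414 · 1213 · 169 · 2003 · 81 ≡ 702 (mod 2279).
Since 702 ≠ 1, base 9 is a Fermat witness: 2279 is composite.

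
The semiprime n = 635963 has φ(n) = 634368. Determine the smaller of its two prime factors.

769

φ(n) = (p−1)(q−1) = n − (p+q) + 1, so p + q = 635963 − 634368 + 1 = 1596.
p and q are the roots of t² − 1596t + 635963 = 0.
Discriminant: 1596² − 4·635963 = 2547216 − 2543852 = 3364; √3364 = 58.
q = (1596 − 58)/2 = 769, p = (1596 + 58)/2 = 827.
Check: 769 · 827 = 635963.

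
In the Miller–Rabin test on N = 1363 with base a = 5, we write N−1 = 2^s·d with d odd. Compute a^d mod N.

584

1363 − 1 = 1362 = 2^1 · 681, so d = 681.
5^1 ≡ 5 (mod 1363)
5^2 ≡ 5^2 = 25 ≡ 25 (mod 1363)
5^4 ≡ 25^2 = 625 ≡ 625 (mod 1363)
5^8 ≡ 625^2 = 390625 ≡ 807 (mod 1363)
5^16 ≡ 807^2 = 651249 ≡ 1098 (mod 1363)
5^32 ≡ 1098^2 = 1205604 ≡ 712 (mod 1363)
5^64 ≡ 712^2 = 506944 ≡ 1271 (mod 1363)
5^128 ≡ 1271^2 = 1615441 ≡ 286 (mod 1363)
5^256 ≡ 286^2 = 81796 ≡ 16 (mod 1363)
5^512 ≡ 16^2 = 256 ≡ 256 (mod 1363)
681 = 512 + 128 + 32 + 8 + 1 in binary powers of 2.
So 5^681 ≡ 256 · 286 · 712 · 807 · 5 ≡ 584 (mod 1363).
Squaring chain: 584; never reaches −1, so base 5 is a Miller–Rabin witness that 1363 is composite.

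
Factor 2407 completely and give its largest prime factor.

2407 = 29 · 83
83 is prime.
So 2407 = 29 · 83; the largest prime factor is 83.

83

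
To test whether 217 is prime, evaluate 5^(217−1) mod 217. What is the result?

5^1 ≡ 5 (mod 217)
5^2 ≡ 5^2 = 25 ≡ 25 (mod 217)
5^4 ≡ 25^2 = 625 ≡ 191 (mod 217)
5^8 ≡ 191^2 = 36481 ≡ 25 (mod 217)
5^16 ≡ 25^2 = 625 ≡ 191 (mod 217)
5^32 ≡ 191^2 = 36481 ≡ 25 (mod 217)
5^64 ≡ 25^2 = 625 ≡ 191 (mod 217)
5^128 ≡ 191^2 = 36481 ≡ 25 (mod 217)
216 = 128 + 64 + 16 + 8 in binary powers of 2.
So 5^216 ≡ 25 · 191 · 191 · 25 ≡ 1 (mod 217).
Since the result is 1, base 5 gives no evidence that 217 is composite.

1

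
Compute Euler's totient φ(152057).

Factor: 152057 = 19 · 53 · 151.
φ(152057) = (19−1) · (53−1) · (151−1) = 18 · 52 · 150 = 140400.

140400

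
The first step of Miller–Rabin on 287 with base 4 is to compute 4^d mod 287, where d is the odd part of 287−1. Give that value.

23

287 − 1 = 286 = 2^1 · 143, so d = 143.
4^1 ≡ 4 (mod 287)
4^2 ≡ 4^2 = 16 ≡ 16 (mod 287)
4^4 ≡ 16^2 = 256 ≡ 256 (mod 287)
4^8 ≡ 256^2 = 65536 ≡ 100 (mod 287)
4^16 ≡ 100^2 = 10000 ≡ 242 (mod 287)
4^32 ≡ 242^2 = 58564 ≡ 16 (mod 287)
4^64 ≡ 16^2 = 256 ≡ 256 (mod 287)
4^128 ≡ 256^2 = 65536 ≡ 100 (mod 287)
143 = 128 + 8 + 4 + 2 + 1 in binary powers of 2.
So 4^143 ≡ 100 · 100 · 256 · 16 · 4 ≡ 23 (mod 287).
Squaring chain: 23; never reaches −1, so base 4 is a Miller–Rabin witness that 287 is composite.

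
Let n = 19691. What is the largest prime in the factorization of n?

19691 = 7 · 2813
2813 = 29 · 97
97 is prime.
So 19691 = 7 · 29 · 97; the largest prime factor is 97.

97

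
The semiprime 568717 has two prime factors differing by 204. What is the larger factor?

Since p = q + 204, we have 568717 = q(q + 204), so q² + 204q − 568717 = 0.
Discriminant: 204² + 4·568717 = 41616 + 2274868 = 2316484; √2316484 = 1522.
q = (−204 + 1522)/2 = 659, and p = q + 204 = 863.
Check: 659 · 863 = 568717.

863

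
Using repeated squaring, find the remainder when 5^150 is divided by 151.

5^1 ≡ 5 (mod 151)
5^2 ≡ 5^2 = 25 ≡ 25 (mod 151)
5^4 ≡ 25^2 = 625 ≡ 21 (mod 151)
5^8 ≡ 21^2 = 441 ≡ 139 (mod 151)
5^16 ≡ 139^2 = 19321 ≡ 144 (mod 151)
5^32 ≡ 144^2 = 20736 ≡ 49 (mod 151)
5^64 ≡ 49^2 = 2401 ≡ 136 (mod 151)
5^128 ≡ 136^2 = 18496 ≡ 74 (mod 151)
150 = 128 + 16 + 4 + 2 in binary powers of 2.
So 5^150 ≡ 74 · 144 · 21 · 25 ≡ 1 (mod 151).
Since the result is 1, base 5 gives no evidence that 151 is composite.

1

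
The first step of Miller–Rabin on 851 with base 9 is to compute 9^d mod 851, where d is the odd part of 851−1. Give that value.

851 − 1 = 850 = 2^1 · 425, so d = 425.
9^1 ≡ 9 (mod 851)
9^2 ≡ 9^2 = 81 ≡ 81 (mod 851)
9^4 ≡ 81^2 = 6561 ≡ 604 (mod 851)
9^8 ≡ 604^2 = 364816 ≡ 588 (mod 851)
9^16 ≡ 588^2 = 345744 ≡ 238 (mod 851)
9^32 ≡ 238^2 = 56644 ≡ 478 (mod 851)
9^64 ≡ 478^2 = 228484 ≡ 416 (mod 851)
9^128 ≡ 416^2 = 173056 ≡ 303 (mod 851)
9^256 ≡ 303^2 = 91809 ≡ 752 (mod 851)
425 = 256 + 128 + 32 + 8 + 1 in binary powers of 2.
So 9^425 ≡ 752 · 303 · 478 · 588 · 9 ≡ 303 (mod 851).
Squaring chain: 303; never reaches −1, so base 9 is a Miller–Rabin witness that 851 is composite.

303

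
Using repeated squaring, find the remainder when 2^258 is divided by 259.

64

2^1 ≡ 2 (mod 259)
2^2 ≡ 2^2 = 4 ≡ 4 (mod 259)
2^4 ≡ 4^2 = 16 ≡ 16 (mod 259)
2^8 ≡ 16^2 = 256 ≡ 256 (mod 259)
2^16 ≡ 256^2 = 65536 ≡ 9 (mod 259)
2^32 ≡ 9^2 = 81 ≡ 81 (mod 259)
2^64 ≡ 81^2 = 6561 ≡ 86 (mod 259)
2^128 ≡ 86^2 = 7396 ≡ 144 (mod 259)
2^256 ≡ 144^2 = 20736 ≡ 16 (mod 259)
258 = 256 + 2 in binary powers of 2.
So 2^258 ≡ 16 · 4 ≡ 64 (mod 259).
Since 64 ≠ 1, base 2 is a Fermat witness: 259 is composite.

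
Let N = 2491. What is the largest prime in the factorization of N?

53

2491 = 47 · 53
53 is prime.
So 2491 = 47 · 53; the largest prime factor is 53.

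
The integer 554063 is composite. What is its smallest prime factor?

554063 is odd.
Digit sum 23, not divisible by 3.
Ends in 3: not divisible by 5.
7: 554063 = 7·79151 + 6
11: 554063 = 11·50369 + 4
13: 554063 = 13·42620 + 3
17: 554063 = 17·32591 + 16
19: 554063 = 19·29161 + 4
23: 554063 = 23·24089 + 16
29: 554063 = 29·19105 + 18
31: 554063 = 31·17873

31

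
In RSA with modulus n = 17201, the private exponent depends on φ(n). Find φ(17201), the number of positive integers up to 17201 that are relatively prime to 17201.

Factor: 17201 = 103 · 167.
φ(17201) = (103−1) · (167−1) = 102 · 166 = 16932.

16932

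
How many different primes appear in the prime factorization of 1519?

2

1519 = 7^2 · 31
1519 = 7^2 · 31, which has 2 distinct prime factors.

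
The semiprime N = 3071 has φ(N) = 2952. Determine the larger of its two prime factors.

φ(n) = (p−1)(q−1) = n − (p+q) + 1, so p + q = 3071 − 2952 + 1 = 120.
p and q are the roots of t² − 120t + 3071 = 0.
Discriminant: 120² − 4·3071 = 14400 − 12284 = 2116; √2116 = 46.
q = (120 − 46)/2 = 37, p = (120 + 46)/2 = 83.
Check: 37 · 83 = 3071.

83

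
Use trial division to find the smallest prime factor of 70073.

70073 is odd.
Digit sum 17, not divisible by 3.
Ends in 3: not divisible by 5.
7: 70073 = 7·10010 + 3
11: 70073 = 11·6370 + 3
13: 70073 = 13·5390 + 3
17: 70073 = 17·4121 + 16
19: 70073 = 19·3688 + 1
23: 70073 = 23·3046 + 15
29: 70073 = 29·2416 + 9
31: 70073 = 31·2260 + 13
37: 70073 = 37·1893 + 32
41: 70073 = 41·1709 + 4
43: 70073 = 43·1629 + 26
47: 70073 = 47·1490 + 43
53: 70073 = 53·1322 + 7
59: 70073 = 59·1187 + 40
61: 70073 = 61·1148 + 45
67: 70073 = 67·1045 + 58
71: 70073 = 71·986 + 67
73: 70073 = 73·959 + 66
79: 70073 = 79·887

79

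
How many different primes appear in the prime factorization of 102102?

6

102102 = 2 · 51051
51051 = 3 · 17017
17017 = 7 · 2431
2431 = 11 · 221
221 = 13 · 17
102102 = 2 · 3 · 7 · 11 · 13 · 17, which has 6 distinct prime factors.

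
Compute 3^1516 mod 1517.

81

3^1 ≡ 3 (mod 1517)
3^2 ≡ 3^2 = 9 ≡ 9 (mod 1517)
3^4 ≡ 9^2 = 81 ≡ 81 (mod 1517)
3^8 ≡ 81^2 = 6561 ≡ 493 (mod 1517)
3^16 ≡ 493^2 = 243049 ≡ 329 (mod 1517)
3^32 ≡ 329^2 = 108241 ≡ 534 (mod 1517)
3^64 ≡ 534^2 = 285156 ≡ 1477 (mod 1517)
3^128 ≡ 1477^2 = 2181529 ≡ 83 (mod 1517)
3^256 ≡ 83^2 = 6889 ≡ 821 (mod 1517)
3^512 ≡ 821^2 = 674041 ≡ 493 (mod 1517)
3^1024 ≡ 493^2 = 243049 ≡ 329 (mod 1517)
1516 = 1024 + 256 + 128 + 64 + 32 + 8 + 4 in binary powers of 2.
So 3^1516 ≡ 329 · 821 · 83 · 1477 · 534 · 493 · 81 ≡ 81 (mod 1517).
Since 81 ≠ 1, base 3 is a Fermat witness: 1517 is composite.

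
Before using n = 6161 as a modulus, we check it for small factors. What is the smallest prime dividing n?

6161 is odd.
Digit sum 14, not divisible by 3.
Ends in 1: not divisible by 5.
7: 6161 = 7·880 + 1
11: 6161 = 11·560 + 1
13: 6161 = 13·473 + 12
17: 6161 = 17·362 + 7
19: 6161 = 19·324 + 5
23: 6161 = 23·267 + 20
29: 6161 = 29·212 + 13
31: 6161 = 31·198 + 23
37: 6161 = 37·166 + 19
41: 6161 = 41·150 + 11
43: 6161 = 43·143 + 12
47: 6161 = 47·131 + 4
53: 6161 = 53·116 + 13
59: 6161 = 59·104 + 25
61: 6161 = 61·101

61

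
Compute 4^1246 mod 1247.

4^1 ≡ 4 (mod 1247)
4^2 ≡ 4^2 = 16 ≡ 16 (mod 1247)
4^4 ≡ 16^2 = 256 ≡ 256 (mod 1247)
4^8 ≡ 256^2 = 65536 ≡ 692 (mod 1247)
4^16 ≡ 692^2 = 478864 ≡ 16 (mod 1247)
4^32 ≡ 16^2 = 256 ≡ 256 (mod 1247)
4^64 ≡ 256^2 = 65536 ≡ 692 (mod 1247)
4^128 ≡ 692^2 = 478864 ≡ 16 (mod 1247)
4^256 ≡ 16^2 = 256 ≡ 256 (mod 1247)
4^512 ≡ 256^2 = 65536 ≡ 692 (mod 1247)
4^1024 ≡ 692^2 = 478864 ≡ 16 (mod 1247)
1246 = 1024 + 128 + 64 + 16 + 8 + 4 + 2 in binary powers of 2.
So 4^1246 ≡ 16 · 16 · 692 · 16 · 692 · 256 · 16 ≡ 1 (mod 1247).
Since the result is 1, base 4 gives no evidence that 1247 is composite.

1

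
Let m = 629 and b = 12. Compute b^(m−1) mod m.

268

12^1 ≡ 12 (mod 629)
12^2 ≡ 12^2 = 144 ≡ 144 (mod 629)
12^4 ≡ 144^2 = 20736 ≡ 608 (mod 629)
12^8 ≡ 608^2 = 369664 ≡ 441 (mod 629)
12^16 ≡ 441^2 = 194481 ≡ 120 (mod 629)
12^32 ≡ 120^2 = 14400 ≡ 562 (mod 629)
12^64 ≡ 562^2 = 315844 ≡ 86 (mod 629)
12^128 ≡ 86^2 = 7396 ≡ 477 (mod 629)
12^256 ≡ 477^2 = 227529 ≡ 460 (mod 629)
12^512 ≡ 460^2 = 211600 ≡ 256 (mod 629)
628 = 512 + 64 + 32 + 16 + 4 in binary powers of 2.
So 12^628 ≡ 256 · 86 · 562 · 120 · 608 ≡ 268 (mod 629).
Since 268 ≠ 1, base 12 is a Fermat witness: 629 is composite.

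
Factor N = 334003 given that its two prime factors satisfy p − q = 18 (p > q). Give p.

587

Since p = q + 18, we have 334003 = q(q + 18), so q² + 18q − 334003 = 0.
Discriminant: 18² + 4·334003 = 324 + 1336012 = 1336336; √1336336 = 1156.
q = (−18 + 1156)/2 = 569, and p = q + 18 = 587.
Check: 569 · 587 = 334003.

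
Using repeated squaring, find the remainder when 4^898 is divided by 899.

4^1 ≡ 4 (mod 899)
4^2 ≡ 4^2 = 16 ≡ 16 (mod 899)
4^4 ≡ 16^2 = 256 ≡ 256 (mod 899)
4^8 ≡ 256^2 = 65536 ≡ 808 (mod 899)
4^16 ≡ 808^2 = 652864 ≡ 190 (mod 899)
4^32 ≡ 190^2 = 36100 ≡ 140 (mod 899)
4^64 ≡ 140^2 = 19600 ≡ 721 (mod 899)
4^128 ≡ 721^2 = 519841 ≡ 219 (mod 899)
4^256 ≡ 219^2 = 47961 ≡ 314 (mod 899)
4^512 ≡ 314^2 = 98596 ≡ 605 (mod 899)
898 = 512 + 256 + 128 + 2 in binary powers of 2.
So 4^898 ≡ 605 · 314 · 219 · 16 ≡ 219 (mod 899).
Since 219 ≠ 1, base 4 is a Fermat witness: 899 is composite.

219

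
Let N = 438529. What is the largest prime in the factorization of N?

79

438529 = 7 · 62647
62647 = 13 · 4819
4819 = 61 · 79
79 is prime.
So 438529 = 7 · 13 · 61 · 79; the largest prime factor is 79.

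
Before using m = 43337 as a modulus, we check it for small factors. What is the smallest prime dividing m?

7

43337 is odd.
Digit sum 20, not divisible by 3.
Ends in 7: not divisible by 5.
7: 43337 = 7·6191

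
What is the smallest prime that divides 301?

7

301 is odd.
Digit sum 4, not divisible by 3.
Ends in 1: not divisible by 5.
7: 301 = 7·43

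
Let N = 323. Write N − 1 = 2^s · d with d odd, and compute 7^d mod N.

323 − 1 = 322 = 2^1 · 161, so d = 161.
7^1 ≡ 7 (mod 323)
7^2 ≡ 7^2 = 49 ≡ 49 (mod 323)
7^4 ≡ 49^2 = 2401 ≡ 140 (mod 323)
7^8 ≡ 140^2 = 19600 ≡ 220 (mod 323)
7^16 ≡ 220^2 = 48400 ≡ 273 (mod 323)
7^32 ≡ 273^2 = 74529 ≡ 239 (mod 323)
7^64 ≡ 239^2 = 57121 ≡ 273 (mod 323)
7^128 ≡ 273^2 = 74529 ≡ 239 (mod 323)
161 = 128 + 32 + 1 in binary powers of 2.
So 7^161 ≡ 239 · 239 · 7 ≡ 296 (mod 323).
Squaring chain: 296; never reaches −1, so base 7 is a Miller–Rabin witness that 323 is composite.

296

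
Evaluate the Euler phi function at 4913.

4624

Factor: 4913 = 17^3.
φ(4913) = 17^2·(17−1) = 4624.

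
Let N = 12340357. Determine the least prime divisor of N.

12340357 is odd.
Digit sum 25, not divisible by 3.
Ends in 7: not divisible by 5.
7: 12340357 = 7·1762908 + 1
11: 12340357 = 11·1121850 + 7
13: 12340357 = 13·949258 + 3
17: 12340357 = 17·725903 + 6
19: 12340357 = 19·649492 + 9
23: 12340357 = 23·536537 + 6
29: 12340357 = 29·425529 + 16
31: 12340357 = 31·398076 + 1
37: 12340357 = 37·333523 + 6
41: 12340357 = 41·300984 + 13
43: 12340357 = 43·286985 + 2
47: 12340357 = 47·262560 + 37
53: 12340357 = 53·232836 + 49
59: 12340357 = 59·209158 + 35
61: 12340357 = 61·202300 + 57
67: 12340357 = 67·184184 + 29
71: 12340357 = 71·173807 + 60
73: 12340357 = 73·169045 + 72
79: 12340357 = 79·156207 + 4
83: 12340357 = 83·148679

83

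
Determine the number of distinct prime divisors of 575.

2

575 = 5^2 · 23
575 = 5^2 · 23, which has 2 distinct prime factors.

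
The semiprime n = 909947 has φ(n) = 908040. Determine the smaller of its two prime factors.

φ(n) = (p−1)(q−1) = n − (p+q) + 1, so p + q = 909947 − 908040 + 1 = 1908.
p and q are the roots of t² − 1908t + 909947 = 0.
Discriminant: 1908² − 4·909947 = 3640464 − 3639788 = 676; √676 = 26.
q = (1908 − 26)/2 = 941, p = (1908 + 26)/2 = 967.
Check: 941 · 967 = 909947.

941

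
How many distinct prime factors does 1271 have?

2

1271 = 31 · 41
1271 = 31 · 41, which has 2 distinct prime factors.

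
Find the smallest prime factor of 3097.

3097 is odd.
Digit sum 19, not divisible by 3.
Ends in 7: not divisible by 5.
7: 3097 = 7·442 + 3
11: 3097 = 11·281 + 6
13: 3097 = 13·238 + 3
17: 3097 = 17·182 + 3
19: 3097 = 19·163

19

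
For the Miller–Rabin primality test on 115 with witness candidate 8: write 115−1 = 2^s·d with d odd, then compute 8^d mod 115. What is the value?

18

115 − 1 = 114 = 2^1 · 57, so d = 57.
8^1 ≡ 8 (mod 115)
8^2 ≡ 8^2 = 64 ≡ 64 (mod 115)
8^4 ≡ 64^2 = 4096 ≡ 71 (mod 115)
8^8 ≡ 71^2 = 5041 ≡ 96 (mod 115)
8^16 ≡ 96^2 = 9216 ≡ 16 (mod 115)
8^32 ≡ 16^2 = 256 ≡ 26 (mod 115)
57 = 32 + 16 + 8 + 1 in binary powers of 2.
So 8^57 ≡ 26 · 16 · 96 · 8 ≡ 18 (mod 115).
Squaring chain: 18; never reaches −1, so base 8 is a Miller–Rabin witness that 115 is composite.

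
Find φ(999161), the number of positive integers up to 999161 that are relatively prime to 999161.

956160

Factor: 999161 = 31 · 167 · 193.
φ(999161) = (31−1) · (167−1) · (193−1) = 30 · 166 · 192 = 956160.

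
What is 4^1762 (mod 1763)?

508

4^1 ≡ 4 (mod 1763)
4^2 ≡ 4^2 = 16 ≡ 16 (mod 1763)
4^4 ≡ 16^2 = 256 ≡ 256 (mod 1763)
4^8 ≡ 256^2 = 65536 ≡ 305 (mod 1763)
4^16 ≡ 305^2 = 93025 ≡ 1349 (mod 1763)
4^32 ≡ 1349^2 = 1819801 ≡ 385 (mod 1763)
4^64 ≡ 385^2 = 148225 ≡ 133 (mod 1763)
4^128 ≡ 133^2 = 17689 ≡ 59 (mod 1763)
4^256 ≡ 59^2 = 3481 ≡ 1718 (mod 1763)
4^512 ≡ 1718^2 = 2951524 ≡ 262 (mod 1763)
4^1024 ≡ 262^2 = 68644 ≡ 1650 (mod 1763)
1762 = 1024 + 512 + 128 + 64 + 32 + 2 in binary powers of 2.
So 4^1762 ≡ 1650 · 262 · 59 · 133 · 385 · 16 ≡ 508 (mod 1763).
Since 508 ≠ 1, base 4 is a Fermat witness: 1763 is composite.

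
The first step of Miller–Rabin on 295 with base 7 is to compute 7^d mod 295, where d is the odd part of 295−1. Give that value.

295 − 1 = 294 = 2^1 · 147, so d = 147.
7^1 ≡ 7 (mod 295)
7^2 ≡ 7^2 = 49 ≡ 49 (mod 295)
7^4 ≡ 49^2 = 2401 ≡ 41 (mod 295)
7^8 ≡ 41^2 = 1681 ≡ 206 (mod 295)
7^16 ≡ 206^2 = 42436 ≡ 251 (mod 295)
7^32 ≡ 251^2 = 63001 ≡ 166 (mod 295)
7^64 ≡ 166^2 = 27556 ≡ 121 (mod 295)
7^128 ≡ 121^2 = 14641 ≡ 186 (mod 295)
147 = 128 + 16 + 2 + 1 in binary powers of 2.
So 7^147 ≡ 186 · 251 · 49 · 7 ≡ 108 (mod 295).
Squaring chain: 108; never reaches −1, so base 7 is a Miller–Rabin witness that 295 is composite.

108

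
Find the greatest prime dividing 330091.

330091 = 41 · 8051
8051 = 83 · 97
97 is prime.
So 330091 = 41 · 83 · 97; the largest prime factor is 97.

97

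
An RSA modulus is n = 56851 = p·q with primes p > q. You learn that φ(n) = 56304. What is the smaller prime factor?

φ(n) = (p−1)(q−1) = n − (p+q) + 1, so p + q = 56851 − 56304 + 1 = 548.
p and q are the roots of t² − 548t + 56851 = 0.
Discriminant: 548² − 4·56851 = 300304 − 227404 = 72900; √72900 = 270.
q = (548 − 270)/2 = 139, p = (548 + 270)/2 = 409.
Check: 139 · 409 = 56851.

139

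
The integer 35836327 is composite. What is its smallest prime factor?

71

35836327 is odd.
Digit sum 37, not divisible by 3.
Ends in 7: not divisible by 5.
7: 35836327 = 7·5119475 + 2
11: 35836327 = 11·3257847 + 10
13: 35836327 = 13·2756640 + 7
17: 35836327 = 17·2108019 + 4
19: 35836327 = 19·1886122 + 9
23: 35836327 = 23·1558101 + 4
29: 35836327 = 29·1235735 + 12
31: 35836327 = 31·1156010 + 17
37: 35836327 = 37·968549 + 14
41: 35836327 = 41·874056 + 31
43: 35836327 = 43·833402 + 41
47: 35836327 = 47·762475 + 2
53: 35836327 = 53·676157 + 6
59: 35836327 = 59·607395 + 22
61: 35836327 = 61·587480 + 47
67: 35836327 = 67·534870 + 37
71: 35836327 = 71·504737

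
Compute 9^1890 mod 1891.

1

9^1 ≡ 9 (mod 1891)
9^2 ≡ 9^2 = 81 ≡ 81 (mod 1891)
9^4 ≡ 81^2 = 6561 ≡ 888 (mod 1891)
9^8 ≡ 888^2 = 788544 ≡ 1888 (mod 1891)
9^16 ≡ 1888^2 = 3564544 ≡ 9 (mod 1891)
9^32 ≡ 9^2 = 81 ≡ 81 (mod 1891)
9^64 ≡ 81^2 = 6561 ≡ 888 (mod 1891)
9^128 ≡ 888^2 = 788544 ≡ 1888 (mod 1891)
9^256 ≡ 1888^2 = 3564544 ≡ 9 (mod 1891)
9^512 ≡ 9^2 = 81 ≡ 81 (mod 1891)
9^1024 ≡ 81^2 = 6561 ≡ 888 (mod 1891)
1890 = 1024 + 512 + 256 + 64 + 32 + 2 in binary powers of 2.
So 9^1890 ≡ 888 · 81 · 9 · 888 · 81 · 81 ≡ 1 (mod 1891).
Since the result is 1, base 9 gives no evidence that 1891 is composite.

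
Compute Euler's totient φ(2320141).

2265120

Factor: 2320141 = 89 · 131 · 199.
φ(2320141) = (89−1) · (131−1) · (199−1) = 88 · 130 · 198 = 2265120.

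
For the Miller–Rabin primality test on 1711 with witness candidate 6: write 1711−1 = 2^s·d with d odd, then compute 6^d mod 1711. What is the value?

760

1711 − 1 = 1710 = 2^1 · 855, so d = 855.
6^1 ≡ 6 (mod 1711)
6^2 ≡ 6^2 = 36 ≡ 36 (mod 1711)
6^4 ≡ 36^2 = 1296 ≡ 1296 (mod 1711)
6^8 ≡ 1296^2 = 1679616 ≡ 1125 (mod 1711)
6^16 ≡ 1125^2 = 1265625 ≡ 1196 (mod 1711)
6^32 ≡ 1196^2 = 1430416 ≡ 20 (mod 1711)
6^64 ≡ 20^2 = 400 ≡ 400 (mod 1711)
6^128 ≡ 400^2 = 160000 ≡ 877 (mod 1711)
6^256 ≡ 877^2 = 769129 ≡ 890 (mod 1711)
6^512 ≡ 890^2 = 792100 ≡ 1618 (mod 1711)
855 = 512 + 256 + 64 + 16 + 4 + 2 + 1 in binary powers of 2.
So 6^855 ≡ 1618 · 890 · 400 · 1196 · 1296 · 36 · 6 ≡ 760 (mod 1711).
Squaring chain: 760; never reaches −1, so base 6 is a Miller–Rabin witness that 1711 is composite.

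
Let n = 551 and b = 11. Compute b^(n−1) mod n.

410

11^1 ≡ 11 (mod 551)
11^2 ≡ 11^2 = 121 ≡ 121 (mod 551)
11^4 ≡ 121^2 = 14641 ≡ 315 (mod 551)
11^8 ≡ 315^2 = 99225 ≡ 45 (mod 551)
11^16 ≡ 45^2 = 2025 ≡ 372 (mod 551)
11^32 ≡ 372^2 = 138384 ≡ 83 (mod 551)
11^64 ≡ 83^2 = 6889 ≡ 277 (mod 551)
11^128 ≡ 277^2 = 76729 ≡ 140 (mod 551)
11^256 ≡ 140^2 = 19600 ≡ 315 (mod 551)
11^512 ≡ 315^2 = 99225 ≡ 45 (mod 551)
550 = 512 + 32 + 4 + 2 in binary powers of 2.
So 11^550 ≡ 45 · 83 · 315 · 121 ≡ 410 (mod 551).
Since 410 ≠ 1, base 11 is a Fermat witness: 551 is composite.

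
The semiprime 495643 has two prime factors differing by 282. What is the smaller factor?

Since p = q + 282, we have 495643 = q(q + 282), so q² + 282q − 495643 = 0.
Discriminant: 282² + 4·495643 = 79524 + 1982572 = 2062096; √2062096 = 1436.
q = (−282 + 1436)/2 = 577, and p = q + 282 = 859.
Check: 577 · 859 = 495643.

577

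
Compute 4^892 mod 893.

4^1 ≡ 4 (mod 893)
4^2 ≡ 4^2 = 16 ≡ 16 (mod 893)
4^4 ≡ 16^2 = 256 ≡ 256 (mod 893)
4^8 ≡ 256^2 = 65536 ≡ 347 (mod 893)
4^16 ≡ 347^2 = 120409 ≡ 747 (mod 893)
4^32 ≡ 747^2 = 558009 ≡ 777 (mod 893)
4^64 ≡ 777^2 = 603729 ≡ 61 (mod 893)
4^128 ≡ 61^2 = 3721 ≡ 149 (mod 893)
4^256 ≡ 149^2 = 22201 ≡ 769 (mod 893)
4^512 ≡ 769^2 = 591361 ≡ 195 (mod 893)
892 = 512 + 256 + 64 + 32 + 16 + 8 + 4 in binary powers of 2.
So 4^892 ≡ 195 · 769 · 61 · 777 · 747 · 347 · 256 ≡ 61 (mod 893).
Since 61 ≠ 1, base 4 is a Fermat witness: 893 is composite.

61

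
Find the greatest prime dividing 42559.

42559 = 11 · 3869
3869 = 53 · 73
73 is prime.
So 42559 = 11 · 53 · 73; the largest prime factor is 73.

73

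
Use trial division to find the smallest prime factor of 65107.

65107 is odd.
Digit sum 19, not divisible by 3.
Ends in 7: not divisible by 5.
7: 65107 = 7·9301

7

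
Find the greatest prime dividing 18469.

18469 = 11 · 1679
1679 = 23 · 73
73 is prime.
So 18469 = 11 · 23 · 73; the largest prime factor is 73.

73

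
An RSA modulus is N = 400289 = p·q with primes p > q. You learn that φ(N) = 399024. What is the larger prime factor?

653

φ(n) = (p−1)(q−1) = n − (p+q) + 1, so p + q = 400289 − 399024 + 1 = 1266.
p and q are the roots of t² − 1266t + 400289 = 0.
Discriminant: 1266² − 4·400289 = 1602756 − 1601156 = 1600; √1600 = 40.
q = (1266 − 40)/2 = 613, p = (1266 + 40)/2 = 653.
Check: 613 · 653 = 400289.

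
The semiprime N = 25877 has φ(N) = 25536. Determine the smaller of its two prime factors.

113

φ(n) = (p−1)(q−1) = n − (p+q) + 1, so p + q = 25877 − 25536 + 1 = 342.
p and q are the roots of t² − 342t + 25877 = 0.
Discriminant: 342² − 4·25877 = 116964 − 103508 = 13456; √13456 = 116.
q = (342 − 116)/2 = 113, p = (342 + 116)/2 = 229.
Check: 113 · 229 = 25877.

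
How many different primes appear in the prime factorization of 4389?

4389 = 3 · 1463
1463 = 7 · 209
209 = 11 · 19
4389 = 3 · 7 · 11 · 19, which has 4 distinct prime factors.

4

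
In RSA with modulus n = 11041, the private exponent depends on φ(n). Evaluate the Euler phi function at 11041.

Factor: 11041 = 61 · 181.
φ(11041) = (61−1) · (181−1) = 60 · 180 = 10800.

10800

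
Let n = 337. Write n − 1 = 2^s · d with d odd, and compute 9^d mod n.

337 − 1 = 336 = 2^4 · 21, so d = 21.
9^1 ≡ 9 (mod 337)
9^2 ≡ 9^2 = 81 ≡ 81 (mod 337)
9^4 ≡ 81^2 = 6561 ≡ 158 (mod 337)
9^8 ≡ 158^2 = 24964 ≡ 26 (mod 337)
9^16 ≡ 26^2 = 676 ≡ 2 (mod 337)
21 = 16 + 4 + 1 in binary powers of 2.
So 9^21 ≡ 2 · 158 · 9 ≡ 148 (mod 337).
Squaring chain: 148 → 336 → 1 → 1; reaches −1, so base 9 does not prove 337 composite.

148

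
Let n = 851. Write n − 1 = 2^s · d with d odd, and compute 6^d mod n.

851 − 1 = 850 = 2^1 · 425, so d = 425.
6^1 ≡ 6 (mod 851)
6^2 ≡ 6^2 = 36 ≡ 36 (mod 851)
6^4 ≡ 36^2 = 1296 ≡ 445 (mod 851)
6^8 ≡ 445^2 = 198025 ≡ 593 (mod 851)
6^16 ≡ 593^2 = 351649 ≡ 186 (mod 851)
6^32 ≡ 186^2 = 34596 ≡ 556 (mod 851)
6^64 ≡ 556^2 = 309136 ≡ 223 (mod 851)
6^128 ≡ 223^2 = 49729 ≡ 371 (mod 851)
6^256 ≡ 371^2 = 137641 ≡ 630 (mod 851)
425 = 256 + 128 + 32 + 8 + 1 in binary powers of 2.
So 6^425 ≡ 630 · 371 · 556 · 593 · 6 ≡ 302 (mod 851).
Squaring chain: 302; never reaches −1, so base 6 is a Miller–Rabin witness that 851 is composite.

302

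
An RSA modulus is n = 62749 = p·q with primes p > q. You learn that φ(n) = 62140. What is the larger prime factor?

479

φ(n) = (p−1)(q−1) = n − (p+q) + 1, so p + q = 62749 − 62140 + 1 = 610.
p and q are the roots of t² − 610t + 62749 = 0.
Discriminant: 610² − 4·62749 = 372100 − 250996 = 121104; √121104 = 348.
q = (610 − 348)/2 = 131, p = (610 + 348)/2 = 479.
Check: 131 · 479 = 62749.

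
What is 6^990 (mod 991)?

1

6^1 ≡ 6 (mod 991)
6^2 ≡ 6^2 = 36 ≡ 36 (mod 991)
6^4 ≡ 36^2 = 1296 ≡ 305 (mod 991)
6^8 ≡ 305^2 = 93025 ≡ 862 (mod 991)
6^16 ≡ 862^2 = 743044 ≡ 785 (mod 991)
6^32 ≡ 785^2 = 616225 ≡ 814 (mod 991)
6^64 ≡ 814^2 = 662596 ≡ 608 (mod 991)
6^128 ≡ 608^2 = 369664 ≡ 21 (mod 991)
6^256 ≡ 21^2 = 441 ≡ 441 (mod 991)
6^512 ≡ 441^2 = 194481 ≡ 245 (mod 991)
990 = 512 + 256 + 128 + 64 + 16 + 8 + 4 + 2 in binary powers of 2.
So 6^990 ≡ 245 · 441 · 21 · 608 · 785 · 862 · 305 · 36 ≡ 1 (mod 991).
Since the result is 1, base 6 gives no evidence that 991 is composite.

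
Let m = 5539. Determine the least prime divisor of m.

5539 is odd.
Digit sum 22, not divisible by 3.
Ends in 9: not divisible by 5.
7: 5539 = 7·791 + 2
11: 5539 = 11·503 + 6
13: 5539 = 13·426 + 1
17: 5539 = 17·325 + 14
19: 5539 = 19·291 + 10
23: 5539 = 23·240 + 19
29: 5539 = 29·191

29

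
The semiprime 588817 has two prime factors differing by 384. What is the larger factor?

983

Since p = q + 384, we have 588817 = q(q + 384), so q² + 384q − 588817 = 0.
Discriminant: 384² + 4·588817 = 147456 + 2355268 = 2502724; √2502724 = 1582.
q = (−384 + 1582)/2 = 599, and p = q + 384 = 983.
Check: 599 · 983 = 588817.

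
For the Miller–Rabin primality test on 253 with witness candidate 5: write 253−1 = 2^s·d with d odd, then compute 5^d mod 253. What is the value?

253 − 1 = 252 = 2^2 · 63, so d = 63.
5^1 ≡ 5 (mod 253)
5^2 ≡ 5^2 = 25 ≡ 25 (mod 253)
5^4 ≡ 25^2 = 625 ≡ 119 (mod 253)
5^8 ≡ 119^2 = 14161 ≡ 246 (mod 253)
5^16 ≡ 246^2 = 60516 ≡ 49 (mod 253)
5^32 ≡ 49^2 = 2401 ≡ 124 (mod 253)
63 = 32 + 16 + 8 + 4 + 2 + 1 in binary powers of 2.
So 5^63 ≡ 124 · 49 · 246 · 119 · 25 · 5 ≡ 191 (mod 253).
Squaring chain: 191 → 49; never reaches −1, so base 5 is a Miller–Rabin witness that 253 is composite.

191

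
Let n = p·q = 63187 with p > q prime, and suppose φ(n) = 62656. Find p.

φ(n) = (p−1)(q−1) = n − (p+q) + 1, so p + q = 63187 − 62656 + 1 = 532.
p and q are the roots of t² − 532t + 63187 = 0.
Discriminant: 532² − 4·63187 = 283024 − 252748 = 30276; √30276 = 174.
q = (532 − 174)/2 = 179, p = (532 + 174)/2 = 353.
Check: 179 · 353 = 63187.

353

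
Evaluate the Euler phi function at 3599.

3480

Factor: 3599 = 59 · 61.
φ(3599) = (59−1) · (61−1) = 58 · 60 = 3480.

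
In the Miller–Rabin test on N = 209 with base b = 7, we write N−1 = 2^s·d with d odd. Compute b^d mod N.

209 − 1 = 208 = 2^4 · 13, so d = 13.
7^1 ≡ 7 (mod 209)
7^2 ≡ 7^2 = 49 ≡ 49 (mod 209)
7^4 ≡ 49^2 = 2401 ≡ 102 (mod 209)
7^8 ≡ 102^2 = 10404 ≡ 163 (mod 209)
13 = 8 + 4 + 1 in binary powers of 2.
So 7^13 ≡ 163 · 102 · 7 ≡ 178 (mod 209).
Squaring chain: 178 → 125 → 159 → 201; never reaches −1, so base 7 is a Miller–Rabin witness that 209 is composite.

178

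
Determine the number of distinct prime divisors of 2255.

3

2255 = 5 · 451
451 = 11 · 41
2255 = 5 · 11 · 41, which has 3 distinct prime factors.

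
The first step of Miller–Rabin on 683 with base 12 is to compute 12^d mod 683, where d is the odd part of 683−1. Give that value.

683 − 1 = 682 = 2^1 · 341, so d = 341.
12^1 ≡ 12 (mod 683)
12^2 ≡ 12^2 = 144 ≡ 144 (mod 683)
12^4 ≡ 144^2 = 20736 ≡ 246 (mod 683)
12^8 ≡ 246^2 = 60516 ≡ 412 (mod 683)
12^16 ≡ 412^2 = 169744 ≡ 360 (mod 683)
12^32 ≡ 360^2 = 129600 ≡ 513 (mod 683)
12^64 ≡ 513^2 = 263169 ≡ 214 (mod 683)
12^128 ≡ 214^2 = 45796 ≡ 35 (mod 683)
12^256 ≡ 35^2 = 1225 ≡ 542 (mod 683)
341 = 256 + 64 + 16 + 4 + 1 in binary powers of 2.
So 12^341 ≡ 542 · 214 · 360 · 246 · 12 ≡ 1 (mod 683).
Since 12^d ≡ 1 (mod 683), base 12 does not prove 683 composite.

1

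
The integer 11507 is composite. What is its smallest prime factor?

37

11507 is odd.
Digit sum 14, not divisible by 3.
Ends in 7: not divisible by 5.
7: 11507 = 7·1643 + 6
11: 11507 = 11·1046 + 1
13: 11507 = 13·885 + 2
17: 11507 = 17·676 + 15
19: 11507 = 19·605 + 12
23: 11507 = 23·500 + 7
29: 11507 = 29·396 + 23
31: 11507 = 31·371 + 6
37: 11507 = 37·311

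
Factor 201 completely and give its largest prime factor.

201 = 3 · 67
67 is prime.
So 201 = 3 · 67; the largest prime factor is 67.

67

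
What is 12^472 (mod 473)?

12^1 ≡ 12 (mod 473)
12^2 ≡ 12^2 = 144 ≡ 144 (mod 473)
12^4 ≡ 144^2 = 20736 ≡ 397 (mod 473)
12^8 ≡ 397^2 = 157609 ≡ 100 (mod 473)
12^16 ≡ 100^2 = 10000 ≡ 67 (mod 473)
12^32 ≡ 67^2 = 4489 ≡ 232 (mod 473)
12^64 ≡ 232^2 = 53824 ≡ 375 (mod 473)
12^128 ≡ 375^2 = 140625 ≡ 144 (mod 473)
12^256 ≡ 144^2 = 20736 ≡ 397 (mod 473)
472 = 256 + 128 + 64 + 16 + 8 in binary powers of 2.
So 12^472 ≡ 397 · 144 · 375 · 67 · 100 ≡ 210 (mod 473).
Since 210 ≠ 1, base 12 is a Fermat witness: 473 is composite.

210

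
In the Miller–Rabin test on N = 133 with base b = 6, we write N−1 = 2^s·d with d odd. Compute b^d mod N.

133 − 1 = 132 = 2^2 · 33, so d = 33.
6^1 ≡ 6 (mod 133)
6^2 ≡ 6^2 = 36 ≡ 36 (mod 133)
6^4 ≡ 36^2 = 1296 ≡ 99 (mod 133)
6^8 ≡ 99^2 = 9801 ≡ 92 (mod 133)
6^16 ≡ 92^2 = 8464 ≡ 85 (mod 133)
6^32 ≡ 85^2 = 7225 ≡ 43 (mod 133)
33 = 32 + 1 in binary powers of 2.
So 6^33 ≡ 43 · 6 ≡ 125 (mod 133).
Squaring chain: 125 → 64; never reaches −1, so base 6 is a Miller–Rabin witness that 133 is composite.

125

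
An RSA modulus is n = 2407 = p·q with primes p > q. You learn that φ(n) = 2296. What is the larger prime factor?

83

φ(n) = (p−1)(q−1) = n − (p+q) + 1, so p + q = 2407 − 2296 + 1 = 112.
p and q are the roots of t² − 112t + 2407 = 0.
Discriminant: 112² − 4·2407 = 12544 − 9628 = 2916; √2916 = 54.
q = (112 − 54)/2 = 29, p = (112 + 54)/2 = 83.
Check: 29 · 83 = 2407.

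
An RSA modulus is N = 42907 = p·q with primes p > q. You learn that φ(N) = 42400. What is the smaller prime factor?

φ(n) = (p−1)(q−1) = n − (p+q) + 1, so p + q = 42907 − 42400 + 1 = 508.
p and q are the roots of t² − 508t + 42907 = 0.
Discriminant: 508² − 4·42907 = 258064 − 171628 = 86436; √86436 = 294.
q = (508 − 294)/2 = 107, p = (508 + 294)/2 = 401.
Check: 107 · 401 = 42907.

107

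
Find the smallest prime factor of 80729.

11

80729 is odd.
Digit sum 26, not divisible by 3.
Ends in 9: not divisible by 5.
7: 80729 = 7·11532 + 5
11: 80729 = 11·7339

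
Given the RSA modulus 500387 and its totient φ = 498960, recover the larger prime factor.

φ(n) = (p−1)(q−1) = n − (p+q) + 1, so p + q = 500387 − 498960 + 1 = 1428.
p and q are the roots of t² − 1428t + 500387 = 0.
Discriminant: 1428² − 4·500387 = 2039184 − 2001548 = 37636; √37636 = 194.
q = (1428 − 194)/2 = 617, p = (1428 + 194)/2 = 811.
Check: 617 · 811 = 500387.

811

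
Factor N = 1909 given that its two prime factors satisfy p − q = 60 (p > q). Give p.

Since p = q + 60, we have 1909 = q(q + 60), so q² + 60q − 1909 = 0.
Discriminant: 60² + 4·1909 = 3600 + 7636 = 11236; √11236 = 106.
q = (−60 + 106)/2 = 23, and p = q + 60 = 83.
Check: 23 · 83 = 1909.

83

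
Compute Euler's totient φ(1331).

1210

Factor: 1331 = 11^3.
φ(1331) = 11^2·(11−1) = 1210.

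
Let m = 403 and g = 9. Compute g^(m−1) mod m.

157

9^1 ≡ 9 (mod 403)
9^2 ≡ 9^2 = 81 ≡ 81 (mod 403)
9^4 ≡ 81^2 = 6561 ≡ 113 (mod 403)
9^8 ≡ 113^2 = 12769 ≡ 276 (mod 403)
9^16 ≡ 276^2 = 76176 ≡ 9 (mod 403)
9^32 ≡ 9^2 = 81 ≡ 81 (mod 403)
9^64 ≡ 81^2 = 6561 ≡ 113 (mod 403)
9^128 ≡ 113^2 = 12769 ≡ 276 (mod 403)
9^256 ≡ 276^2 = 76176 ≡ 9 (mod 403)
402 = 256 + 128 + 16 + 2 in binary powers of 2.
So 9^402 ≡ 9 · 276 · 9 · 81 ≡ 157 (mod 403).
Since 157 ≠ 1, base 9 is a Fermat witness: 403 is composite.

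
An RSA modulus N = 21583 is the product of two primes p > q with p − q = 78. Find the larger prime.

191

Since p = q + 78, we have 21583 = q(q + 78), so q² + 78q − 21583 = 0.
Discriminant: 78² + 4·21583 = 6084 + 86332 = 92416; √92416 = 304.
q = (−78 + 304)/2 = 113, and p = q + 78 = 191.
Check: 113 · 191 = 21583.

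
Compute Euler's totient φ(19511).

Factor: 19511 = 109 · 179.
φ(19511) = (109−1) · (179−1) = 108 · 178 = 19224.

19224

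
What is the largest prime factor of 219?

219 = 3 · 73
73 is prime.
So 219 = 3 · 73; the largest prime factor is 73.

73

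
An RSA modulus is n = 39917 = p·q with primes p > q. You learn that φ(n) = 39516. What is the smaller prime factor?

φ(n) = (p−1)(q−1) = n − (p+q) + 1, so p + q = 39917 − 39516 + 1 = 402.
p and q are the roots of t² − 402t + 39917 = 0.
Discriminant: 402² − 4·39917 = 161604 − 159668 = 1936; √1936 = 44.
q = (402 − 44)/2 = 179, p = (402 + 44)/2 = 223.
Check: 179 · 223 = 39917.

179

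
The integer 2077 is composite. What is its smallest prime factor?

2077 is odd.
Digit sum 16, not divisible by 3.
Ends in 7: not divisible by 5.
7: 2077 = 7·296 + 5
11: 2077 = 11·188 + 9
13: 2077 = 13·159 + 10
17: 2077 = 17·122 + 3
19: 2077 = 19·109 + 6
23: 2077 = 23·90 + 7
29: 2077 = 29·71 + 18
31: 2077 = 31·67

31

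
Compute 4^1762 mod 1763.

508

4^1 ≡ 4 (mod 1763)
4^2 ≡ 4^2 = 16 ≡ 16 (mod 1763)
4^4 ≡ 16^2 = 256 ≡ 256 (mod 1763)
4^8 ≡ 256^2 = 65536 ≡ 305 (mod 1763)
4^16 ≡ 305^2 = 93025 ≡ 1349 (mod 1763)
4^32 ≡ 1349^2 = 1819801 ≡ 385 (mod 1763)
4^64 ≡ 385^2 = 148225 ≡ 133 (mod 1763)
4^128 ≡ 133^2 = 17689 ≡ 59 (mod 1763)
4^256 ≡ 59^2 = 3481 ≡ 1718 (mod 1763)
4^512 ≡ 1718^2 = 2951524 ≡ 262 (mod 1763)
4^1024 ≡ 262^2 = 68644 ≡ 1650 (mod 1763)
1762 = 1024 + 512 + 128 + 64 + 32 + 2 in binary powers of 2.
So 4^1762 ≡ 1650 · 262 · 59 · 133 · 385 · 16 ≡ 508 (mod 1763).
Since 508 ≠ 1, base 4 is a Fermat witness: 1763 is composite.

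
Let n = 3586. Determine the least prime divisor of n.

3586 is even: 2 divides it.

2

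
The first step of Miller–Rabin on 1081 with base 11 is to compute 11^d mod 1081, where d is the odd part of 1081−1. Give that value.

1009

1081 − 1 = 1080 = 2^3 · 135, so d = 135.
11^1 ≡ 11 (mod 1081)
11^2 ≡ 11^2 = 121 ≡ 121 (mod 1081)
11^4 ≡ 121^2 = 14641 ≡ 588 (mod 1081)
11^8 ≡ 588^2 = 345744 ≡ 905 (mod 1081)
11^16 ≡ 905^2 = 819025 ≡ 708 (mod 1081)
11^32 ≡ 708^2 = 501264 ≡ 761 (mod 1081)
11^64 ≡ 761^2 = 579121 ≡ 786 (mod 1081)
11^128 ≡ 786^2 = 617796 ≡ 545 (mod 1081)
135 = 128 + 4 + 2 + 1 in binary powers of 2.
So 11^135 ≡ 545 · 588 · 121 · 11 ≡ 1009 (mod 1081).
Squaring chain: 1009 → 860 → 196; never reaches −1, so base 11 is a Miller–Rabin witness that 1081 is composite.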